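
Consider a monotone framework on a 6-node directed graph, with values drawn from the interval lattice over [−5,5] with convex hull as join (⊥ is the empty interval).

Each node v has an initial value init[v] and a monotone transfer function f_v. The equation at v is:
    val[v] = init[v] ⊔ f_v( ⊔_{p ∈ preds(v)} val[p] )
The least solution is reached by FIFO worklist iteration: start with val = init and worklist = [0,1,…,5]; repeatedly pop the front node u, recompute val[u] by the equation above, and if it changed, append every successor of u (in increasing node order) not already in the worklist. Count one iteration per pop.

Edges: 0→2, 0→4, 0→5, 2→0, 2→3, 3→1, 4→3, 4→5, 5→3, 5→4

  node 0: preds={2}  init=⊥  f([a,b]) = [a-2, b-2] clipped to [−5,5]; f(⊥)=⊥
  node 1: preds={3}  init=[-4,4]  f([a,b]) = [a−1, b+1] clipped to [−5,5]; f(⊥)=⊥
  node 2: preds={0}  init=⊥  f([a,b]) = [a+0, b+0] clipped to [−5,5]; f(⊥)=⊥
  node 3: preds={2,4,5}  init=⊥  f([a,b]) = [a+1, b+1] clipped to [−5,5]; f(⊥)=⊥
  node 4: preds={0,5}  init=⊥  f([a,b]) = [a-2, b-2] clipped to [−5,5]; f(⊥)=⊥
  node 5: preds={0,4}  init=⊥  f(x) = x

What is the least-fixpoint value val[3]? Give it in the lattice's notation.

⊥

Worklist (6 pops):
  #1 pop 0: in=⊥ → ⊥ (no change)
  #2 pop 1: in=⊥ → [-4,4] (no change)
  #3 pop 2: in=⊥ → ⊥ (no change)
  #4 pop 3: in=⊥ → ⊥ (no change)
  #5 pop 4: in=⊥ → ⊥ (no change)
  #6 pop 5: in=⊥ → ⊥ (no change)

Fixpoint:
  val[0] = ⊥
  val[1] = [-4,4]
  val[2] = ⊥
  val[3] = ⊥
  val[4] = ⊥
  val[5] = ⊥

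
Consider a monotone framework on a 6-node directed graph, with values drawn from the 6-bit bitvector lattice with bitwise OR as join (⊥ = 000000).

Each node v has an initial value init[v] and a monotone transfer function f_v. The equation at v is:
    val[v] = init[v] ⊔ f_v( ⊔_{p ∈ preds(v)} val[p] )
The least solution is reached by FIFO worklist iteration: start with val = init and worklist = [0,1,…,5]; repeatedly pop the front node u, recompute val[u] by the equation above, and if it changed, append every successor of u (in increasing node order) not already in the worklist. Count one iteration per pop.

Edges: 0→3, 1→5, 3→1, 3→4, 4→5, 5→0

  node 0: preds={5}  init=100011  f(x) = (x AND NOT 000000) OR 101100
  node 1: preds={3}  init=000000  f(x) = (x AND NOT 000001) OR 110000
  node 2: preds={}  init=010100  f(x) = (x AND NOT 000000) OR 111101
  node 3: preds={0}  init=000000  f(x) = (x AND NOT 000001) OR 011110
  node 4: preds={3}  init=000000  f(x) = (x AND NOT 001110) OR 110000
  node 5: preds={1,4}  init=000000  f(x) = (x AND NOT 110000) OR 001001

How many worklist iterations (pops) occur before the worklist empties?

10

Worklist (10 pops):
  #1 pop 0: in=000000 → 101111 (was 100011); enqueue []
  #2 pop 1: in=000000 → 110000 (was 000000); enqueue []
  #3 pop 2: in=000000 → 111101 (was 010100); enqueue []
  #4 pop 3: in=101111 → 111110 (was 000000); enqueue [1]
  #5 pop 4: in=111110 → 110000 (was 000000); enqueue []
  #6 pop 5: in=110000 → 001001 (was 000000); enqueue [0]
  #7 pop 1: in=111110 → 111110 (was 110000); enqueue [5]
  #8 pop 0: in=001001 → 101111 (no change)
  #9 pop 5: in=111110 → 001111 (was 001001); enqueue [0]
  #10 pop 0: in=001111 → 101111 (no change)

Fixpoint:
  val[0] = 101111
  val[1] = 111110
  val[2] = 111101
  val[3] = 111110
  val[4] = 110000
  val[5] = 001111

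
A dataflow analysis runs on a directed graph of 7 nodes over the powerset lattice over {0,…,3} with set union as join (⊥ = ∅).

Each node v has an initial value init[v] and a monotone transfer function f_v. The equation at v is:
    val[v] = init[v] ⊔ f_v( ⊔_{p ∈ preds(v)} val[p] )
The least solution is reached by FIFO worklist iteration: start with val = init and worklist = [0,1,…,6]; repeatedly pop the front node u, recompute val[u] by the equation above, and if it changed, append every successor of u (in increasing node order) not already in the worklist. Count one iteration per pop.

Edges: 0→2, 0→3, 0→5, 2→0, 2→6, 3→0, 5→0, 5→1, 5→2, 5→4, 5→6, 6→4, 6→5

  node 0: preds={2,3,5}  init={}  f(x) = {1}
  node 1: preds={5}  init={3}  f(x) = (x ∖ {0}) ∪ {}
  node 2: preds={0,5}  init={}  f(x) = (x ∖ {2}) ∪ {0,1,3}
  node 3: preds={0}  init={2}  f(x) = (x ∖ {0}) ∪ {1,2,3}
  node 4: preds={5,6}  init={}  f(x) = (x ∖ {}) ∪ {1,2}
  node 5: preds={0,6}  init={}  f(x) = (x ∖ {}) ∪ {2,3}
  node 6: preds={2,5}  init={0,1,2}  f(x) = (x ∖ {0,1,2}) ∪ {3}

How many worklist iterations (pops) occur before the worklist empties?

12

Trace (12 dequeues):
  [1] u=0 | in {2} | out {1} | prev {} | push {}
  [2] u=1 | in {} | out {3} | ==
  [3] u=2 | in {1} | out {0,1,3} | prev {} | push {0}
  [4] u=3 | in {1} | out {1,2,3} | prev {2} | push {}
  [5] u=4 | in {0,1,2} | out {0,1,2} | prev {} | push {}
  [6] u=5 | in {0,1,2} | out {0,1,2,3} | prev {} | push {1,2,4}
  [7] u=6 | in {0,1,2,3} | out {0,1,2,3} | prev {0,1,2} | push {5}
  [8] u=0 | in {0,1,2,3} | out {1} | ==
  [9] u=1 | in {0,1,2,3} | out {1,2,3} | prev {3} | push {}
  [10] u=2 | in {0,1,2,3} | out {0,1,3} | ==
  [11] u=4 | in {0,1,2,3} | out {0,1,2,3} | prev {0,1,2} | push {}
  [12] u=5 | in {0,1,2,3} | out {0,1,2,3} | ==

Converged values:
  [0] {1}
  [1] {1,2,3}
  [2] {0,1,3}
  [3] {1,2,3}
  [4] {0,1,2,3}
  [5] {0,1,2,3}
  [6] {0,1,2,3}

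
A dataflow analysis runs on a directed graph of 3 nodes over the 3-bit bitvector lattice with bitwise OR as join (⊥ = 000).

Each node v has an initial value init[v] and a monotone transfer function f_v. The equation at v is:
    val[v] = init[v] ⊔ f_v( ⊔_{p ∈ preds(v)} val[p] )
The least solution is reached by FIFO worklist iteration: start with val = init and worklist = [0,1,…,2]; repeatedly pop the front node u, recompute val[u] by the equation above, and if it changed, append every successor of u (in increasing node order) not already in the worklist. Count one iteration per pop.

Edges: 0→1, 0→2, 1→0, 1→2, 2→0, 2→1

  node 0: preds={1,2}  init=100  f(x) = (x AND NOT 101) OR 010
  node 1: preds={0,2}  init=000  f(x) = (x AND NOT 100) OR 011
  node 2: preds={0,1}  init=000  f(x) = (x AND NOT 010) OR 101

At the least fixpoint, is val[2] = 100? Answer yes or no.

Worklist (5 pops):
  #1 pop 0: in=000 → 110 (was 100); enqueue []
  #2 pop 1: in=110 → 011 (was 000); enqueue [0]
  #3 pop 2: in=111 → 101 (was 000); enqueue [1]
  #4 pop 0: in=111 → 110 (no change)
  #5 pop 1: in=111 → 011 (no change)

Fixpoint:
  val[0] = 110
  val[1] = 011
  val[2] = 101

no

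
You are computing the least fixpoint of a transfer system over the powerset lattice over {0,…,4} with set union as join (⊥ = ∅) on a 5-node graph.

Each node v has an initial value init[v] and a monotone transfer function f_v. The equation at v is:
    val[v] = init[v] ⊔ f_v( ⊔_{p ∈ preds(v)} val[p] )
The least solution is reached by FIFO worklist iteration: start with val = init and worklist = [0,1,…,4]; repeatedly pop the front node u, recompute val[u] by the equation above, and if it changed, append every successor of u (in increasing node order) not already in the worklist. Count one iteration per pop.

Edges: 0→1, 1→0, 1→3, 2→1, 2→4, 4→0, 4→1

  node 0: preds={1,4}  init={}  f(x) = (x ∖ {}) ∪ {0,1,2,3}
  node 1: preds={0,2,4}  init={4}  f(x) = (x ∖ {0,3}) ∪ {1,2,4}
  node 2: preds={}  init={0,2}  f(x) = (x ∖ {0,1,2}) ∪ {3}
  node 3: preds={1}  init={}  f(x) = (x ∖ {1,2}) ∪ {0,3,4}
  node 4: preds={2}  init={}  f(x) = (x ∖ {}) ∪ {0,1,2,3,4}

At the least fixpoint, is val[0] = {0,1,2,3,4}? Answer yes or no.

Worklist (7 pops):
  #1 pop 0: in={4} → {0,1,2,3,4} (was {}); enqueue []
  #2 pop 1: in={0,1,2,3,4} → {1,2,4} (was {4}); enqueue [0]
  #3 pop 2: in={} → {0,2,3} (was {0,2}); enqueue [1]
  #4 pop 3: in={1,2,4} → {0,3,4} (was {}); enqueue []
  #5 pop 4: in={0,2,3} → {0,1,2,3,4} (was {}); enqueue []
  #6 pop 0: in={0,1,2,3,4} → {0,1,2,3,4} (no change)
  #7 pop 1: in={0,1,2,3,4} → {1,2,4} (no change)

Fixpoint:
  val[0] = {0,1,2,3,4}
  val[1] = {1,2,4}
  val[2] = {0,2,3}
  val[3] = {0,3,4}
  val[4] = {0,1,2,3,4}

yes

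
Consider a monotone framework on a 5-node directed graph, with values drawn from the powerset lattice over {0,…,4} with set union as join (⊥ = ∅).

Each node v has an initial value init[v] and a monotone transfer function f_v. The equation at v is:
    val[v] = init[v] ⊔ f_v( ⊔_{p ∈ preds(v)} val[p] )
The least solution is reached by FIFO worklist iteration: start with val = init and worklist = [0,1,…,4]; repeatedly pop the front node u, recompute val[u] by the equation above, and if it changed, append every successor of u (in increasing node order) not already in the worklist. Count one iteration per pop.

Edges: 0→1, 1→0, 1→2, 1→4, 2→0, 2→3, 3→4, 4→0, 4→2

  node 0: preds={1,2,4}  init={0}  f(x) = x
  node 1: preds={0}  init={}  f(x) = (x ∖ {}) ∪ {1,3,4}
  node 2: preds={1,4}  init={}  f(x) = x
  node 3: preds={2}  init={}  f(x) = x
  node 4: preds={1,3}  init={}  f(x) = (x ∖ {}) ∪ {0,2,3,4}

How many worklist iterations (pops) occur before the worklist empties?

Worklist (12 pops):
  #1 pop 0: in={} → {0} (no change)
  #2 pop 1: in={0} → {0,1,3,4} (was {}); enqueue [0]
  #3 pop 2: in={0,1,3,4} → {0,1,3,4} (was {}); enqueue []
  #4 pop 3: in={0,1,3,4} → {0,1,3,4} (was {}); enqueue []
  #5 pop 4: in={0,1,3,4} → {0,1,2,3,4} (was {}); enqueue [2]
  #6 pop 0: in={0,1,2,3,4} → {0,1,2,3,4} (was {0}); enqueue [1]
  #7 pop 2: in={0,1,2,3,4} → {0,1,2,3,4} (was {0,1,3,4}); enqueue [0,3]
  #8 pop 1: in={0,1,2,3,4} → {0,1,2,3,4} (was {0,1,3,4}); enqueue [2,4]
  #9 pop 0: in={0,1,2,3,4} → {0,1,2,3,4} (no change)
  #10 pop 3: in={0,1,2,3,4} → {0,1,2,3,4} (was {0,1,3,4}); enqueue []
  #11 pop 2: in={0,1,2,3,4} → {0,1,2,3,4} (no change)
  #12 pop 4: in={0,1,2,3,4} → {0,1,2,3,4} (no change)

Fixpoint:
  val[0] = {0,1,2,3,4}
  val[1] = {0,1,2,3,4}
  val[2] = {0,1,2,3,4}
  val[3] = {0,1,2,3,4}
  val[4] = {0,1,2,3,4}

12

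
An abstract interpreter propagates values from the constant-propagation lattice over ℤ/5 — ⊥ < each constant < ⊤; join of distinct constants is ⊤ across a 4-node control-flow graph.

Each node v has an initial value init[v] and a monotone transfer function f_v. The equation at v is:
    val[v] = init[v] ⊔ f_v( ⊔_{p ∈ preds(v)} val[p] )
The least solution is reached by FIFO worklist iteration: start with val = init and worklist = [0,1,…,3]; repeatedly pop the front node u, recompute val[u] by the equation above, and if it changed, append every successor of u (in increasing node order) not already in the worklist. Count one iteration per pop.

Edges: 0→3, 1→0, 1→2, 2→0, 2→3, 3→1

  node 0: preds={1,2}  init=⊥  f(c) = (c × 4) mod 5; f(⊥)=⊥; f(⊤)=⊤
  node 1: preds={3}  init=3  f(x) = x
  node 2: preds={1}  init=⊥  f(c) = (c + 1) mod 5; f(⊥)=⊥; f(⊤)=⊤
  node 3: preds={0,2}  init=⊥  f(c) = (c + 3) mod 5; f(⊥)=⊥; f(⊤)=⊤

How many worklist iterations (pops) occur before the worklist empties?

11

Trace (11 dequeues):
  [1] u=0 | in 3 | out 2 | prev ⊥ | push {}
  [2] u=1 | in ⊥ | out 3 | ==
  [3] u=2 | in 3 | out 4 | prev ⊥ | push {0}
  [4] u=3 | in ⊤ | out ⊤ | prev ⊥ | push {1}
  [5] u=0 | in ⊤ | out ⊤ | prev 2 | push {3}
  [6] u=1 | in ⊤ | out ⊤ | prev 3 | push {0,2}
  [7] u=3 | in ⊤ | out ⊤ | ==
  [8] u=0 | in ⊤ | out ⊤ | ==
  [9] u=2 | in ⊤ | out ⊤ | prev 4 | push {0,3}
  [10] u=0 | in ⊤ | out ⊤ | ==
  [11] u=3 | in ⊤ | out ⊤ | ==

Converged values:
  [0] ⊤
  [1] ⊤
  [2] ⊤
  [3] ⊤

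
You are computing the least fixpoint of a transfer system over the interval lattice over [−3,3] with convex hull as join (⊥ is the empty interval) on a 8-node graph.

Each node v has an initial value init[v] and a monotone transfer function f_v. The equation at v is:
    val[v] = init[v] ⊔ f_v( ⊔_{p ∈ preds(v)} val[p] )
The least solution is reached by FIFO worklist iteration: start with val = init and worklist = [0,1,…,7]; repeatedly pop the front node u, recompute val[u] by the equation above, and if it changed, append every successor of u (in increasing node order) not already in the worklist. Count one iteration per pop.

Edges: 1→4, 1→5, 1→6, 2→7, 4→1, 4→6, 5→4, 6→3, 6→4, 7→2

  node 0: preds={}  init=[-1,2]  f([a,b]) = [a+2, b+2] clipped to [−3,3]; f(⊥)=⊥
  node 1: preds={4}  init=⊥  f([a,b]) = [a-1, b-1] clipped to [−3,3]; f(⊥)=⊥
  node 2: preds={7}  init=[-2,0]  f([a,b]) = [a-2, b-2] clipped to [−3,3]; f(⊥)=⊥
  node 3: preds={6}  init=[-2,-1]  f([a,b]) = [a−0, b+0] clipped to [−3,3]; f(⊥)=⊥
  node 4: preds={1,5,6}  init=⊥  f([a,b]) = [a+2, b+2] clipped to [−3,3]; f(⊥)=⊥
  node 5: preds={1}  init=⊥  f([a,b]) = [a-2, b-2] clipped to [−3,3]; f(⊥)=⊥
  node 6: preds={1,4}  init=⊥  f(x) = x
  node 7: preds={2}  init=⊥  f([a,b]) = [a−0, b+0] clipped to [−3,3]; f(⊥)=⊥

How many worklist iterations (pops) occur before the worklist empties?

Trace (11 dequeues):
  [1] u=0 | in ⊥ | out [-1,2] | ==
  [2] u=1 | in ⊥ | out ⊥ | ==
  [3] u=2 | in ⊥ | out [-2,0] | ==
  [4] u=3 | in ⊥ | out [-2,-1] | ==
  [5] u=4 | in ⊥ | out ⊥ | ==
  [6] u=5 | in ⊥ | out ⊥ | ==
  [7] u=6 | in ⊥ | out ⊥ | ==
  [8] u=7 | in [-2,0] | out [-2,0] | prev ⊥ | push {2}
  [9] u=2 | in [-2,0] | out [-3,0] | prev [-2,0] | push {7}
  [10] u=7 | in [-3,0] | out [-3,0] | prev [-2,0] | push {2}
  [11] u=2 | in [-3,0] | out [-3,0] | ==

Converged values:
  [0] [-1,2]
  [1] ⊥
  [2] [-3,0]
  [3] [-2,-1]
  [4] ⊥
  [5] ⊥
  [6] ⊥
  [7] [-3,0]

11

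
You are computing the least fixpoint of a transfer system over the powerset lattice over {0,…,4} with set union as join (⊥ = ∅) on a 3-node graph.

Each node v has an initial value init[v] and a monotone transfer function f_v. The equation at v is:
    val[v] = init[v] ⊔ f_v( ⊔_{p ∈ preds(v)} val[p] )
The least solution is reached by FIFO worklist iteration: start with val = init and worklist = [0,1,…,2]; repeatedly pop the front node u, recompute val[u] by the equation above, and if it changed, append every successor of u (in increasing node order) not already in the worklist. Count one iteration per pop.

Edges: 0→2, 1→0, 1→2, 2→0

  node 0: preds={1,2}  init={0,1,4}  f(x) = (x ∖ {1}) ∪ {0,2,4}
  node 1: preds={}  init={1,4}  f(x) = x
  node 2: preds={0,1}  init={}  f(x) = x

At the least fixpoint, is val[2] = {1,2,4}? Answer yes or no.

no

Worklist (4 pops):
  #1 pop 0: in={1,4} → {0,1,2,4} (was {0,1,4}); enqueue []
  #2 pop 1: in={} → {1,4} (no change)
  #3 pop 2: in={0,1,2,4} → {0,1,2,4} (was {}); enqueue [0]
  #4 pop 0: in={0,1,2,4} → {0,1,2,4} (no change)

Fixpoint:
  val[0] = {0,1,2,4}
  val[1] = {1,4}
  val[2] = {0,1,2,4}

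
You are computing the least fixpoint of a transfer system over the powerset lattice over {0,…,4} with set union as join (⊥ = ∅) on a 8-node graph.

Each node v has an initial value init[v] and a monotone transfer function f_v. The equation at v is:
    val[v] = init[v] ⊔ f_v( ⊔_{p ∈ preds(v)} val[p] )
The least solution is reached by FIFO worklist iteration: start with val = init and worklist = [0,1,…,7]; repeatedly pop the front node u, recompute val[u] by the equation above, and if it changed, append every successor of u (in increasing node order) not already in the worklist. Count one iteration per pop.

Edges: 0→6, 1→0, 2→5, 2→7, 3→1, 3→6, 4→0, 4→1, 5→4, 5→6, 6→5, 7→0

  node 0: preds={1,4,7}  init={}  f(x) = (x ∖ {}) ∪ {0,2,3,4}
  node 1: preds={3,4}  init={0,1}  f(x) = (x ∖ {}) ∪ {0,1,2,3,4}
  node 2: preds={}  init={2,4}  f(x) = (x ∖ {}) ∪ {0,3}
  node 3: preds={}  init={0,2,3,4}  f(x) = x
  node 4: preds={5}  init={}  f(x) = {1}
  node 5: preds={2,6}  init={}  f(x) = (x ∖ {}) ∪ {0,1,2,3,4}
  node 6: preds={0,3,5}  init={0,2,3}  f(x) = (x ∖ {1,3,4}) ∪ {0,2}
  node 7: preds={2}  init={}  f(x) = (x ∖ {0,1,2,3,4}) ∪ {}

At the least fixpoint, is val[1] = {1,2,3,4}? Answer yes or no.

Worklist (11 pops):
  #1 pop 0: in={0,1} → {0,1,2,3,4} (was {}); enqueue []
  #2 pop 1: in={0,2,3,4} → {0,1,2,3,4} (was {0,1}); enqueue [0]
  #3 pop 2: in={} → {0,2,3,4} (was {2,4}); enqueue []
  #4 pop 3: in={} → {0,2,3,4} (no change)
  #5 pop 4: in={} → {1} (was {}); enqueue [1]
  #6 pop 5: in={0,2,3,4} → {0,1,2,3,4} (was {}); enqueue [4]
  #7 pop 6: in={0,1,2,3,4} → {0,2,3} (no change)
  #8 pop 7: in={0,2,3,4} → {} (no change)
  #9 pop 0: in={0,1,2,3,4} → {0,1,2,3,4} (no change)
  #10 pop 1: in={0,1,2,3,4} → {0,1,2,3,4} (no change)
  #11 pop 4: in={0,1,2,3,4} → {1} (no change)

Fixpoint:
  val[0] = {0,1,2,3,4}
  val[1] = {0,1,2,3,4}
  val[2] = {0,2,3,4}
  val[3] = {0,2,3,4}
  val[4] = {1}
  val[5] = {0,1,2,3,4}
  val[6] = {0,2,3}
  val[7] = {}

no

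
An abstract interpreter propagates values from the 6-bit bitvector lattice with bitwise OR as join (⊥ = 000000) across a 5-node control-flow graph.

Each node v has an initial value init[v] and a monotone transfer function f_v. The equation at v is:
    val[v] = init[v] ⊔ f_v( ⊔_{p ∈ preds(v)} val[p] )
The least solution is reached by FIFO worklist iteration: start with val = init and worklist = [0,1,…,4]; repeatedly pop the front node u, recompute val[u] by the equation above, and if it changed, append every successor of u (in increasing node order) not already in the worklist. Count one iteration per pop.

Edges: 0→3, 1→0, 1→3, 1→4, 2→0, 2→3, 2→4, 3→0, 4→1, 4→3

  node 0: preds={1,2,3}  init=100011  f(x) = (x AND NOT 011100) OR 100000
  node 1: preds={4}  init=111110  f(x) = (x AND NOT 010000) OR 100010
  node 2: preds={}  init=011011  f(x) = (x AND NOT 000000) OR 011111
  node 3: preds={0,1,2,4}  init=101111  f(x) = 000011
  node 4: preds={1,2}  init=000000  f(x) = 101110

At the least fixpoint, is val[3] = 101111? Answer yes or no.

Worklist (8 pops):
  #1 pop 0: in=111111 → 100011 (no change)
  #2 pop 1: in=000000 → 111110 (no change)
  #3 pop 2: in=000000 → 011111 (was 011011); enqueue [0]
  #4 pop 3: in=111111 → 101111 (no change)
  #5 pop 4: in=111111 → 101110 (was 000000); enqueue [1,3]
  #6 pop 0: in=111111 → 100011 (no change)
  #7 pop 1: in=101110 → 111110 (no change)
  #8 pop 3: in=111111 → 101111 (no change)

Fixpoint:
  val[0] = 100011
  val[1] = 111110
  val[2] = 011111
  val[3] = 101111
  val[4] = 101110

yes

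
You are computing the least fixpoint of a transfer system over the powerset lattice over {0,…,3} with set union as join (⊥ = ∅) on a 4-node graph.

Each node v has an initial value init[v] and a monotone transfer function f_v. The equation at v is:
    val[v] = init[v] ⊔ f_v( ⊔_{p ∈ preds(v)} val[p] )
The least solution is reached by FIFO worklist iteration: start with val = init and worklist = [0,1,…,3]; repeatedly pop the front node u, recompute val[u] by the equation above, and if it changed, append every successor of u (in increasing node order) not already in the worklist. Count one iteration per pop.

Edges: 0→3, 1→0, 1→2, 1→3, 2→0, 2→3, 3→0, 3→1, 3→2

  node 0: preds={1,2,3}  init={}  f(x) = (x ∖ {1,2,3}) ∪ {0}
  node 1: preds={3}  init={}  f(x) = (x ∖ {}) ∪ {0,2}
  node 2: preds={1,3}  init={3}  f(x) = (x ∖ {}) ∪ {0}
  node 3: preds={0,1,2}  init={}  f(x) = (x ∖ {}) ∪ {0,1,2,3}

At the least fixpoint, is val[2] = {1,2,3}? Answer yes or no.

no

Iteration log — 9 steps:
  step 1. node 0  ⊔preds={3}  new={0}  old={}  +wl: 
  step 2. node 1  ⊔preds={}  new={0,2}  old={}  +wl: 0
  step 3. node 2  ⊔preds={0,2}  new={0,2,3}  old={3}  +wl: 
  step 4. node 3  ⊔preds={0,2,3}  new={0,1,2,3}  old={}  +wl: 1,2
  step 5. node 0  ⊔preds={0,1,2,3}  new={0}  stable
  step 6. node 1  ⊔preds={0,1,2,3}  new={0,1,2,3}  old={0,2}  +wl: 0,3
  step 7. node 2  ⊔preds={0,1,2,3}  new={0,1,2,3}  old={0,2,3}  +wl: 
  step 8. node 0  ⊔preds={0,1,2,3}  new={0}  stable
  step 9. node 3  ⊔preds={0,1,2,3}  new={0,1,2,3}  stable

Least fixpoint reached:
  node 0: {0}
  node 1: {0,1,2,3}
  node 2: {0,1,2,3}
  node 3: {0,1,2,3}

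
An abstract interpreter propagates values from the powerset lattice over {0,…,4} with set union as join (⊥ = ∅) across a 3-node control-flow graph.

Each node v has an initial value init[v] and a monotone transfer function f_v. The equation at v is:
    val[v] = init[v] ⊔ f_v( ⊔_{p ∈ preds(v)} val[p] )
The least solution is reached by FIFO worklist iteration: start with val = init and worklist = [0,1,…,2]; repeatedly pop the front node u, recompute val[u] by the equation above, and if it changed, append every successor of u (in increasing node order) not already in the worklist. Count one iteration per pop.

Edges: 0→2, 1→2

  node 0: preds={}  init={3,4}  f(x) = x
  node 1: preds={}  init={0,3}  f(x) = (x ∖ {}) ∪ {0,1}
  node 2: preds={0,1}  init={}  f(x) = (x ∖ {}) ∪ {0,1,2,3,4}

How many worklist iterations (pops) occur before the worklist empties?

3

Trace (3 dequeues):
  [1] u=0 | in {} | out {3,4} | ==
  [2] u=1 | in {} | out {0,1,3} | prev {0,3} | push {}
  [3] u=2 | in {0,1,3,4} | out {0,1,2,3,4} | prev {} | push {}

Converged values:
  [0] {3,4}
  [1] {0,1,3}
  [2] {0,1,2,3,4}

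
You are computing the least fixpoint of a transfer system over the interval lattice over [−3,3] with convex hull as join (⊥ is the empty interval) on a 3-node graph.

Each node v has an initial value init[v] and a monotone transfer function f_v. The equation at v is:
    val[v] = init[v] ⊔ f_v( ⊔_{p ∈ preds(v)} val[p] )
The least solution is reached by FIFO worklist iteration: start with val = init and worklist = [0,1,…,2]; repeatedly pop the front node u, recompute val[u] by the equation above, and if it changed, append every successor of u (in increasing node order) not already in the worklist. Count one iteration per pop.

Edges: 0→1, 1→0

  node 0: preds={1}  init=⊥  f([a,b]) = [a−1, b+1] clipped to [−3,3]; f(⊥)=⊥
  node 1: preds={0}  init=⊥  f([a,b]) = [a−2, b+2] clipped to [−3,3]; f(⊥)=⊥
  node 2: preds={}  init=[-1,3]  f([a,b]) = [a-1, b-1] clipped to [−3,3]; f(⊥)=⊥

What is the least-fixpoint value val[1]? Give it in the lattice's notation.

⊥

Trace (3 dequeues):
  [1] u=0 | in ⊥ | out ⊥ | ==
  [2] u=1 | in ⊥ | out ⊥ | ==
  [3] u=2 | in ⊥ | out [-1,3] | ==

Converged values:
  [0] ⊥
  [1] ⊥
  [2] [-1,3]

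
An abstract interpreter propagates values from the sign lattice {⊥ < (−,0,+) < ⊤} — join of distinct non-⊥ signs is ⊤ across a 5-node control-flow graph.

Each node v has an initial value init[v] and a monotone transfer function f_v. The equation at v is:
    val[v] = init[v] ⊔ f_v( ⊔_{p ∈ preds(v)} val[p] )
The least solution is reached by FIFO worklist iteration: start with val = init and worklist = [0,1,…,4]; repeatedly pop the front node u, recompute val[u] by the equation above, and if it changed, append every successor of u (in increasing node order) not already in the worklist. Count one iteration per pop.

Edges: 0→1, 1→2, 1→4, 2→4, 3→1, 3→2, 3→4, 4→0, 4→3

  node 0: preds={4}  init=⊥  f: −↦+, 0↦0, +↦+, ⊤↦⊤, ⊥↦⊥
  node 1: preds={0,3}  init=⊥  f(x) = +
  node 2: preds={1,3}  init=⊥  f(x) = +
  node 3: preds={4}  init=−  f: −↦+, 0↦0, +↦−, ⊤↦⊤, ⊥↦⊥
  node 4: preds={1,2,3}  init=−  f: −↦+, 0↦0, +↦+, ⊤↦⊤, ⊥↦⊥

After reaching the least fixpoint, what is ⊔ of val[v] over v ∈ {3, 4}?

⊤

Worklist (10 pops):
  #1 pop 0: in=− → + (was ⊥); enqueue []
  #2 pop 1: in=⊤ → + (was ⊥); enqueue []
  #3 pop 2: in=⊤ → + (was ⊥); enqueue []
  #4 pop 3: in=− → ⊤ (was −); enqueue [1,2]
  #5 pop 4: in=⊤ → ⊤ (was −); enqueue [0,3]
  #6 pop 1: in=⊤ → + (no change)
  #7 pop 2: in=⊤ → + (no change)
  #8 pop 0: in=⊤ → ⊤ (was +); enqueue [1]
  #9 pop 3: in=⊤ → ⊤ (no change)
  #10 pop 1: in=⊤ → + (no change)

Fixpoint:
  val[0] = ⊤
  val[1] = +
  val[2] = +
  val[3] = ⊤
  val[4] = ⊤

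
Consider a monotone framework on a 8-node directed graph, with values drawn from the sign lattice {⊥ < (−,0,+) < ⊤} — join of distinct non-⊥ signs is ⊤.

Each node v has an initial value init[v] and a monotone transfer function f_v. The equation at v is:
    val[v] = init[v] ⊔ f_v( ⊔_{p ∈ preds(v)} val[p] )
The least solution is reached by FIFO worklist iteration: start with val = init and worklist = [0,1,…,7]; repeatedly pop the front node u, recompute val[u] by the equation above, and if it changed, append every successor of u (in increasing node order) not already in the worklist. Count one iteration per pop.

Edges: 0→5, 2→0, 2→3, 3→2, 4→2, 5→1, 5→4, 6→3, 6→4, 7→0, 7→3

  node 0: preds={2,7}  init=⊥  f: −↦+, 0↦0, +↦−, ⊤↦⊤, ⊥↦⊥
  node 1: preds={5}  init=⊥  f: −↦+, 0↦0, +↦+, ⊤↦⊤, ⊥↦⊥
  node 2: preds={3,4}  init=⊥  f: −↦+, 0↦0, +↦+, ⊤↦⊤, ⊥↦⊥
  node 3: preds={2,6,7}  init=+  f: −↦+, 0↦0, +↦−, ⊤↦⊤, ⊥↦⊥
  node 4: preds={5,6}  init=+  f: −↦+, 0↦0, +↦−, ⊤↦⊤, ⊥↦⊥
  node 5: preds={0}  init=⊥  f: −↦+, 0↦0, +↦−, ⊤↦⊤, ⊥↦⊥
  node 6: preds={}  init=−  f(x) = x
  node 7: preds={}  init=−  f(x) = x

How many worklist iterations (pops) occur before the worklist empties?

Trace (18 dequeues):
  [1] u=0 | in − | out + | prev ⊥ | push {}
  [2] u=1 | in ⊥ | out ⊥ | ==
  [3] u=2 | in + | out + | prev ⊥ | push {0}
  [4] u=3 | in ⊤ | out ⊤ | prev + | push {2}
  [5] u=4 | in − | out + | ==
  [6] u=5 | in + | out − | prev ⊥ | push {1,4}
  [7] u=6 | in ⊥ | out − | ==
  [8] u=7 | in ⊥ | out − | ==
  [9] u=0 | in ⊤ | out ⊤ | prev + | push {5}
  [10] u=2 | in ⊤ | out ⊤ | prev + | push {0,3}
  [11] u=1 | in − | out + | prev ⊥ | push {}
  [12] u=4 | in − | out + | ==
  [13] u=5 | in ⊤ | out ⊤ | prev − | push {1,4}
  [14] u=0 | in ⊤ | out ⊤ | ==
  [15] u=3 | in ⊤ | out ⊤ | ==
  [16] u=1 | in ⊤ | out ⊤ | prev + | push {}
  [17] u=4 | in ⊤ | out ⊤ | prev + | push {2}
  [18] u=2 | in ⊤ | out ⊤ | ==

Converged values:
  [0] ⊤
  [1] ⊤
  [2] ⊤
  [3] ⊤
  [4] ⊤
  [5] ⊤
  [6] −
  [7] −

18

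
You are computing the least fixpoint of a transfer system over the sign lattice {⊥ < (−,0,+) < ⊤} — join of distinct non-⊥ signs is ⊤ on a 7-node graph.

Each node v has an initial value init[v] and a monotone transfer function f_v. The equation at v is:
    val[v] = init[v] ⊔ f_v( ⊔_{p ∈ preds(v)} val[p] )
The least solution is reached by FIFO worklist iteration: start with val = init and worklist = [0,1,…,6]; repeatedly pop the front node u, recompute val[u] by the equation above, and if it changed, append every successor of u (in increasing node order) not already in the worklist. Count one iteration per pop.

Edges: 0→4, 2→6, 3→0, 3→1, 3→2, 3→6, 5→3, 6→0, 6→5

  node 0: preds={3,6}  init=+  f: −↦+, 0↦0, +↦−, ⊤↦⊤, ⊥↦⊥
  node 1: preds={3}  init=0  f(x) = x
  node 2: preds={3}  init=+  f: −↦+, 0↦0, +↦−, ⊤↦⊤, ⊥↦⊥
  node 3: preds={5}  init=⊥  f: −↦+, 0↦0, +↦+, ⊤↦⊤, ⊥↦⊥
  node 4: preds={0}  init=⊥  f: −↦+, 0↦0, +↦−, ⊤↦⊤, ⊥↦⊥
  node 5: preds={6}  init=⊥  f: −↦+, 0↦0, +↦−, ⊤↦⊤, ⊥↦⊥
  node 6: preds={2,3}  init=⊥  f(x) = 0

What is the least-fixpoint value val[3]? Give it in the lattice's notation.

0

Worklist (15 pops):
  #1 pop 0: in=⊥ → + (no change)
  #2 pop 1: in=⊥ → 0 (no change)
  #3 pop 2: in=⊥ → + (no change)
  #4 pop 3: in=⊥ → ⊥ (no change)
  #5 pop 4: in=+ → − (was ⊥); enqueue []
  #6 pop 5: in=⊥ → ⊥ (no change)
  #7 pop 6: in=+ → 0 (was ⊥); enqueue [0,5]
  #8 pop 0: in=0 → ⊤ (was +); enqueue [4]
  #9 pop 5: in=0 → 0 (was ⊥); enqueue [3]
  #10 pop 4: in=⊤ → ⊤ (was −); enqueue []
  #11 pop 3: in=0 → 0 (was ⊥); enqueue [0,1,2,6]
  #12 pop 0: in=0 → ⊤ (no change)
  #13 pop 1: in=0 → 0 (no change)
  #14 pop 2: in=0 → ⊤ (was +); enqueue []
  #15 pop 6: in=⊤ → 0 (no change)

Fixpoint:
  val[0] = ⊤
  val[1] = 0
  val[2] = ⊤
  val[3] = 0
  val[4] = ⊤
  val[5] = 0
  val[6] = 0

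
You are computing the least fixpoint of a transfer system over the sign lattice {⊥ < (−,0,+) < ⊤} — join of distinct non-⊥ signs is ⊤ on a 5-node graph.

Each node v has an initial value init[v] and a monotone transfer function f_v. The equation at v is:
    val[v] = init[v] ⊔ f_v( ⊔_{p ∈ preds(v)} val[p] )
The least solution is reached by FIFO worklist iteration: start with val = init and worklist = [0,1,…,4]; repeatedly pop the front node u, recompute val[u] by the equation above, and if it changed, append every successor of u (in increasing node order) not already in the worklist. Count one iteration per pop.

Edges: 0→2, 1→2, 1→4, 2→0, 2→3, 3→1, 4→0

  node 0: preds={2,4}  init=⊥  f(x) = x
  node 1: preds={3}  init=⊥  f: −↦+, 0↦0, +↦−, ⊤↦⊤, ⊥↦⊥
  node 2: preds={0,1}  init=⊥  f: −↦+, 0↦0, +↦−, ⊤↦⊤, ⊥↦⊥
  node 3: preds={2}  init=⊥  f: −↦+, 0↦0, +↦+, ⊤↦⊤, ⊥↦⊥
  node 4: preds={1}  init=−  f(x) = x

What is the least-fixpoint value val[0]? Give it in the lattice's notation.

Iteration log — 15 steps:
  step 1. node 0  ⊔preds=−  new=−  old=⊥  +wl: 
  step 2. node 1  ⊔preds=⊥  new=⊥  stable
  step 3. node 2  ⊔preds=−  new=+  old=⊥  +wl: 0
  step 4. node 3  ⊔preds=+  new=+  old=⊥  +wl: 1
  step 5. node 4  ⊔preds=⊥  new=−  stable
  step 6. node 0  ⊔preds=⊤  new=⊤  old=−  +wl: 2
  step 7. node 1  ⊔preds=+  new=−  old=⊥  +wl: 4
  step 8. node 2  ⊔preds=⊤  new=⊤  old=+  +wl: 0,3
  step 9. node 4  ⊔preds=−  new=−  stable
  step 10. node 0  ⊔preds=⊤  new=⊤  stable
  step 11. node 3  ⊔preds=⊤  new=⊤  old=+  +wl: 1
  step 12. node 1  ⊔preds=⊤  new=⊤  old=−  +wl: 2,4
  step 13. node 2  ⊔preds=⊤  new=⊤  stable
  step 14. node 4  ⊔preds=⊤  new=⊤  old=−  +wl: 0
  step 15. node 0  ⊔preds=⊤  new=⊤  stable

Least fixpoint reached:
  node 0: ⊤
  node 1: ⊤
  node 2: ⊤
  node 3: ⊤
  node 4: ⊤

⊤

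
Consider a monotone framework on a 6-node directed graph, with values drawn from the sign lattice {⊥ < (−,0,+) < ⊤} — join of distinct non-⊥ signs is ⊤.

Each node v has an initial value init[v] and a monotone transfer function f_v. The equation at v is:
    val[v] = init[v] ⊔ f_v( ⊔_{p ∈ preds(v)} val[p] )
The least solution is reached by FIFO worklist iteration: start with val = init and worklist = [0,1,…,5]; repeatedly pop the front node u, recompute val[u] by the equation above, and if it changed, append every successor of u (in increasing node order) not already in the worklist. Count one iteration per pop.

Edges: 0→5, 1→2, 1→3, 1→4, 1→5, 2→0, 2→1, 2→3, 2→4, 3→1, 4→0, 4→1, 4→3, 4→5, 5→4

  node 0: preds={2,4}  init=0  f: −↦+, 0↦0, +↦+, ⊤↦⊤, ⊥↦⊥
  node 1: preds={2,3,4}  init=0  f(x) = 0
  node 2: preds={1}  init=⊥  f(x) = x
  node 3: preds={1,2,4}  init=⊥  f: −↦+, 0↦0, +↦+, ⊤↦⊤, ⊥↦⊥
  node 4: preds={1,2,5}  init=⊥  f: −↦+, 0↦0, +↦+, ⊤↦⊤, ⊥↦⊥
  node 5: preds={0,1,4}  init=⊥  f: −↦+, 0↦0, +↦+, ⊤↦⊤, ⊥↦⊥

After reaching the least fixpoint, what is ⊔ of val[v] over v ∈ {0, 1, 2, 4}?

0

Worklist (10 pops):
  #1 pop 0: in=⊥ → 0 (no change)
  #2 pop 1: in=⊥ → 0 (no change)
  #3 pop 2: in=0 → 0 (was ⊥); enqueue [0,1]
  #4 pop 3: in=0 → 0 (was ⊥); enqueue []
  #5 pop 4: in=0 → 0 (was ⊥); enqueue [3]
  #6 pop 5: in=0 → 0 (was ⊥); enqueue [4]
  #7 pop 0: in=0 → 0 (no change)
  #8 pop 1: in=0 → 0 (no change)
  #9 pop 3: in=0 → 0 (no change)
  #10 pop 4: in=0 → 0 (no change)

Fixpoint:
  val[0] = 0
  val[1] = 0
  val[2] = 0
  val[3] = 0
  val[4] = 0
  val[5] = 0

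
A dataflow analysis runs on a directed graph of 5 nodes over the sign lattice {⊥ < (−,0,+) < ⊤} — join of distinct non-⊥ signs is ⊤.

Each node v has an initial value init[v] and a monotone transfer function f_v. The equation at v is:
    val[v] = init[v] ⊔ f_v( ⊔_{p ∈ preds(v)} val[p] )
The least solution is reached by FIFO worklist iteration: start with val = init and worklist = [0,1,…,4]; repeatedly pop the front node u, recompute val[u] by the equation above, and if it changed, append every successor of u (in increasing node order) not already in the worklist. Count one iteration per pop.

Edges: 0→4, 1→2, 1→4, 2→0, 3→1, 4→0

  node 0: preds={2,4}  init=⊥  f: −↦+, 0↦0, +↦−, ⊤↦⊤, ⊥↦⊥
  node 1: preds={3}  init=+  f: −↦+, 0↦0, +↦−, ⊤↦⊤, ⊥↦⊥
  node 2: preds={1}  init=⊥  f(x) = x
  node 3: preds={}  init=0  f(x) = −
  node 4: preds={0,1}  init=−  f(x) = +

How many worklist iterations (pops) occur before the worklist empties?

Trace (8 dequeues):
  [1] u=0 | in − | out + | prev ⊥ | push {}
  [2] u=1 | in 0 | out ⊤ | prev + | push {}
  [3] u=2 | in ⊤ | out ⊤ | prev ⊥ | push {0}
  [4] u=3 | in ⊥ | out ⊤ | prev 0 | push {1}
  [5] u=4 | in ⊤ | out ⊤ | prev − | push {}
  [6] u=0 | in ⊤ | out ⊤ | prev + | push {4}
  [7] u=1 | in ⊤ | out ⊤ | ==
  [8] u=4 | in ⊤ | out ⊤ | ==

Converged values:
  [0] ⊤
  [1] ⊤
  [2] ⊤
  [3] ⊤
  [4] ⊤

8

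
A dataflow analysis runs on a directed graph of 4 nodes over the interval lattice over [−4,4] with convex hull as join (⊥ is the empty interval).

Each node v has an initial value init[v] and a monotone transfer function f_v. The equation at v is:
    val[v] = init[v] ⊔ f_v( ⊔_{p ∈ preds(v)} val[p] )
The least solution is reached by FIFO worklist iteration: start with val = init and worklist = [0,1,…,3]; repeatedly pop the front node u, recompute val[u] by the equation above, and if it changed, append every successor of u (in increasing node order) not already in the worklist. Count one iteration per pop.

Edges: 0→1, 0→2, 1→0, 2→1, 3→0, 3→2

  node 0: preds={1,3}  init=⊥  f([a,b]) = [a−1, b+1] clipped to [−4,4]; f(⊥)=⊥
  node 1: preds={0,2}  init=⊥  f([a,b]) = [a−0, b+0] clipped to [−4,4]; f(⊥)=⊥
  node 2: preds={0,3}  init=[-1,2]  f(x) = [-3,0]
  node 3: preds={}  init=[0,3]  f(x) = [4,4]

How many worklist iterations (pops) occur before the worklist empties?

11

Iteration log — 11 steps:
  step 1. node 0  ⊔preds=[0,3]  new=[-1,4]  old=⊥  +wl: 
  step 2. node 1  ⊔preds=[-1,4]  new=[-1,4]  old=⊥  +wl: 0
  step 3. node 2  ⊔preds=[-1,4]  new=[-3,2]  old=[-1,2]  +wl: 1
  step 4. node 3  ⊔preds=⊥  new=[0,4]  old=[0,3]  +wl: 2
  step 5. node 0  ⊔preds=[-1,4]  new=[-2,4]  old=[-1,4]  +wl: 
  step 6. node 1  ⊔preds=[-3,4]  new=[-3,4]  old=[-1,4]  +wl: 0
  step 7. node 2  ⊔preds=[-2,4]  new=[-3,2]  stable
  step 8. node 0  ⊔preds=[-3,4]  new=[-4,4]  old=[-2,4]  +wl: 1,2
  step 9. node 1  ⊔preds=[-4,4]  new=[-4,4]  old=[-3,4]  +wl: 0
  step 10. node 2  ⊔preds=[-4,4]  new=[-3,2]  stable
  step 11. node 0  ⊔preds=[-4,4]  new=[-4,4]  stable

Least fixpoint reached:
  node 0: [-4,4]
  node 1: [-4,4]
  node 2: [-3,2]
  node 3: [0,4]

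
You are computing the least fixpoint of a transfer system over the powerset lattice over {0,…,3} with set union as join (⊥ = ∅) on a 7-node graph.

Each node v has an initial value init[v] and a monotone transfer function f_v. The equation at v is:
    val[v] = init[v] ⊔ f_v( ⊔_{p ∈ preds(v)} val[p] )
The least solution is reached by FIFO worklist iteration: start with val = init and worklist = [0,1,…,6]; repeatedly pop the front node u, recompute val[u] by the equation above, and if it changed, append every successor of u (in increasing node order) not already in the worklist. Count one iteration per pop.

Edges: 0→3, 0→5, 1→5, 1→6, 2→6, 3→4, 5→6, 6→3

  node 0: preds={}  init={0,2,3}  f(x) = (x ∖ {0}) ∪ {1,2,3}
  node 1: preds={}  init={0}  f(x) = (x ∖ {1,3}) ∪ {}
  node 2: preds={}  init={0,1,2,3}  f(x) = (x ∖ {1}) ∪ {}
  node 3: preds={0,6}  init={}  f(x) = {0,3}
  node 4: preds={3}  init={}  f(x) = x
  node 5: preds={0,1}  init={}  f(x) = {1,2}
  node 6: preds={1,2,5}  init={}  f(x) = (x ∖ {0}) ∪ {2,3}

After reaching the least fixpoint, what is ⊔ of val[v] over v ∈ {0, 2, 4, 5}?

{0,1,2,3}

Iteration log — 8 steps:
  step 1. node 0  ⊔preds={}  new={0,1,2,3}  old={0,2,3}  +wl: 
  step 2. node 1  ⊔preds={}  new={0}  stable
  step 3. node 2  ⊔preds={}  new={0,1,2,3}  stable
  step 4. node 3  ⊔preds={0,1,2,3}  new={0,3}  old={}  +wl: 
  step 5. node 4  ⊔preds={0,3}  new={0,3}  old={}  +wl: 
  step 6. node 5  ⊔preds={0,1,2,3}  new={1,2}  old={}  +wl: 
  step 7. node 6  ⊔preds={0,1,2,3}  new={1,2,3}  old={}  +wl: 3
  step 8. node 3  ⊔preds={0,1,2,3}  new={0,3}  stable

Least fixpoint reached:
  node 0: {0,1,2,3}
  node 1: {0}
  node 2: {0,1,2,3}
  node 3: {0,3}
  node 4: {0,3}
  node 5: {1,2}
  node 6: {1,2,3}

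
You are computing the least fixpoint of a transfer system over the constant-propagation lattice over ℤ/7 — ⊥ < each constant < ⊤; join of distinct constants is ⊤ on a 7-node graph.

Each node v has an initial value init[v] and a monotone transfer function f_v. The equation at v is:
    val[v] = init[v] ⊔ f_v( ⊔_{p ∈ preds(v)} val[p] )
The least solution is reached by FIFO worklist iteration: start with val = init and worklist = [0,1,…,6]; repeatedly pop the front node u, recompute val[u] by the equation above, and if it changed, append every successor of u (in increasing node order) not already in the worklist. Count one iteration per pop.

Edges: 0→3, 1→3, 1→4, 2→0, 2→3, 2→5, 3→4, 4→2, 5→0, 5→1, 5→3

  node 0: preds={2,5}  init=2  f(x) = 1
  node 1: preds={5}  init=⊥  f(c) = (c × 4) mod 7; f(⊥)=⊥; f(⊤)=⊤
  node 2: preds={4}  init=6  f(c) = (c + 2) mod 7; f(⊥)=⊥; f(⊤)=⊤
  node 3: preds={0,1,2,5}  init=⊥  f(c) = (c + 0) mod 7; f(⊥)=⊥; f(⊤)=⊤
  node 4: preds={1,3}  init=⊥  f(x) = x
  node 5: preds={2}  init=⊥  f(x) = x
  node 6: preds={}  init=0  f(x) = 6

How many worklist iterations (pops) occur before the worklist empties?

17

Trace (17 dequeues):
  [1] u=0 | in 6 | out ⊤ | prev 2 | push {}
  [2] u=1 | in ⊥ | out ⊥ | ==
  [3] u=2 | in ⊥ | out 6 | ==
  [4] u=3 | in ⊤ | out ⊤ | prev ⊥ | push {}
  [5] u=4 | in ⊤ | out ⊤ | prev ⊥ | push {2}
  [6] u=5 | in 6 | out 6 | prev ⊥ | push {0,1,3}
  [7] u=6 | in ⊥ | out ⊤ | prev 0 | push {}
  [8] u=2 | in ⊤ | out ⊤ | prev 6 | push {5}
  [9] u=0 | in ⊤ | out ⊤ | ==
  [10] u=1 | in 6 | out 3 | prev ⊥ | push {4}
  [11] u=3 | in ⊤ | out ⊤ | ==
  [12] u=5 | in ⊤ | out ⊤ | prev 6 | push {0,1,3}
  [13] u=4 | in ⊤ | out ⊤ | ==
  [14] u=0 | in ⊤ | out ⊤ | ==
  [15] u=1 | in ⊤ | out ⊤ | prev 3 | push {4}
  [16] u=3 | in ⊤ | out ⊤ | ==
  [17] u=4 | in ⊤ | out ⊤ | ==

Converged values:
  [0] ⊤
  [1] ⊤
  [2] ⊤
  [3] ⊤
  [4] ⊤
  [5] ⊤
  [6] ⊤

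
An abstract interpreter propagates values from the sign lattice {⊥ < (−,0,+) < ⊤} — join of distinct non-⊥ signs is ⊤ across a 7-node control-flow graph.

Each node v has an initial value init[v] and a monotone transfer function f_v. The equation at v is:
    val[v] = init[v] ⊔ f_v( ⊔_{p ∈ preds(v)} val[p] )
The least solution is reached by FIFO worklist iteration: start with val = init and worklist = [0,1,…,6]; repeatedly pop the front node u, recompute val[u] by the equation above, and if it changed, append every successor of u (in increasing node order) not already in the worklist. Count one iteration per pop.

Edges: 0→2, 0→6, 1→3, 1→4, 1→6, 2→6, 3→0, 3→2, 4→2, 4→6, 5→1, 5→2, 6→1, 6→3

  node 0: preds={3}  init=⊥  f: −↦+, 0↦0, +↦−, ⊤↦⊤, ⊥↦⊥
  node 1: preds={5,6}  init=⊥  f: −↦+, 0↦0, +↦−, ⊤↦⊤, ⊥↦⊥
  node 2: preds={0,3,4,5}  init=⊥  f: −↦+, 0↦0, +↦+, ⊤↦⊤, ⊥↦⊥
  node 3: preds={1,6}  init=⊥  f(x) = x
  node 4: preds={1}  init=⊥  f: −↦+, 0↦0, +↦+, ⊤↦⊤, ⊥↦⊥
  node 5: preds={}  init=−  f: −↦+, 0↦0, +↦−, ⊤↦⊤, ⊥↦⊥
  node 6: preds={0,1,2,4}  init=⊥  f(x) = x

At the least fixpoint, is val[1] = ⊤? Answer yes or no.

Iteration log — 18 steps:
  step 1. node 0  ⊔preds=⊥  new=⊥  stable
  step 2. node 1  ⊔preds=−  new=+  old=⊥  +wl: 
  step 3. node 2  ⊔preds=−  new=+  old=⊥  +wl: 
  step 4. node 3  ⊔preds=+  new=+  old=⊥  +wl: 0,2
  step 5. node 4  ⊔preds=+  new=+  old=⊥  +wl: 
  step 6. node 5  ⊔preds=⊥  new=−  stable
  step 7. node 6  ⊔preds=+  new=+  old=⊥  +wl: 1,3
  step 8. node 0  ⊔preds=+  new=−  old=⊥  +wl: 6
  step 9. node 2  ⊔preds=⊤  new=⊤  old=+  +wl: 
  step 10. node 1  ⊔preds=⊤  new=⊤  old=+  +wl: 4
  step 11. node 3  ⊔preds=⊤  new=⊤  old=+  +wl: 0,2
  step 12. node 6  ⊔preds=⊤  new=⊤  old=+  +wl: 1,3
  step 13. node 4  ⊔preds=⊤  new=⊤  old=+  +wl: 6
  step 14. node 0  ⊔preds=⊤  new=⊤  old=−  +wl: 
  step 15. node 2  ⊔preds=⊤  new=⊤  stable
  step 16. node 1  ⊔preds=⊤  new=⊤  stable
  step 17. node 3  ⊔preds=⊤  new=⊤  stable
  step 18. node 6  ⊔preds=⊤  new=⊤  stable

Least fixpoint reached:
  node 0: ⊤
  node 1: ⊤
  node 2: ⊤
  node 3: ⊤
  node 4: ⊤
  node 5: −
  node 6: ⊤

yes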